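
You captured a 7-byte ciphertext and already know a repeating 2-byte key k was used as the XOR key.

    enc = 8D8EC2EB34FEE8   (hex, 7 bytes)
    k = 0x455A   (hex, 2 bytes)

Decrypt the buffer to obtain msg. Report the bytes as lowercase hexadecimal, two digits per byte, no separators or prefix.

c8d487b171a4ad

The 2-byte key repeats, so the effective keystream is 45 5a 45 5a 45 5a 45.
byte 0: 8d ^ 45 = c8
byte 1: 8e ^ 5a = d4
byte 2: c2 ^ 45 = 87
byte 3: eb ^ 5a = b1
byte 4: 34 ^ 45 = 71
byte 5: fe ^ 5a = a4
byte 6: e8 ^ 45 = ad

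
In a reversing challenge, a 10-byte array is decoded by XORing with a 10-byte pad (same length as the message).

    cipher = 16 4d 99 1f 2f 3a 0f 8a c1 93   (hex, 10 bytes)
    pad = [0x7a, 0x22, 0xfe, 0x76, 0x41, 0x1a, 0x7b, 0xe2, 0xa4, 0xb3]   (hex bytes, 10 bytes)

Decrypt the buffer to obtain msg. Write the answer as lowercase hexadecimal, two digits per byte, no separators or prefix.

6c6f67696e2074686520

byte 0: 16 xor 7a = 6c
byte 1: 4d xor 22 = 6f
byte 2: 99 xor fe = 67
byte 3: 1f xor 76 = 69
byte 4: 2f xor 41 = 6e
byte 5: 3a xor 1a = 20
byte 6: 0f xor 7b = 74
byte 7: 8a xor e2 = 68
byte 8: c1 xor a4 = 65
byte 9: 93 xor b3 = 20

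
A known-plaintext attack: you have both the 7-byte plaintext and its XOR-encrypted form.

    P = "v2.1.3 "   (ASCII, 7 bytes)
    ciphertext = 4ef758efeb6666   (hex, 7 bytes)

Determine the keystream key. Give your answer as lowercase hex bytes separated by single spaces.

Since ciphertext = P ⊕ key, XORing both sides with P gives key = P ⊕ ciphertext.
118 xor  78 =  56
 50 xor 247 = 197
 46 xor  88 = 118
 49 xor 239 = 222
 46 xor 235 = 197
 51 xor 102 =  85
 32 xor 102 =  70

38 c5 76 de c5 55 46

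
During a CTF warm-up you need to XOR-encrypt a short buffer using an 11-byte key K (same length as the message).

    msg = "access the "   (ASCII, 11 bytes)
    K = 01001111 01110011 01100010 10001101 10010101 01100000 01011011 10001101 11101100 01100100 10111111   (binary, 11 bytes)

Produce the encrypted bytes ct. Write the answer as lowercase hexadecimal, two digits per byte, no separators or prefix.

2e1001e8e6137bf984019f

byte 0:  97 xor  79 =  46
byte 1:  99 xor 115 =  16
byte 2:  99 xor  98 =   1
byte 3: 101 xor 141 = 232
byte 4: 115 xor 149 = 230
byte 5: 115 xor  96 =  19
byte 6:  32 xor  91 = 123
byte 7: 116 xor 141 = 249
byte 8: 104 xor 236 = 132
byte 9: 101 xor 100 =   1
byte 10:  32 xor 191 = 159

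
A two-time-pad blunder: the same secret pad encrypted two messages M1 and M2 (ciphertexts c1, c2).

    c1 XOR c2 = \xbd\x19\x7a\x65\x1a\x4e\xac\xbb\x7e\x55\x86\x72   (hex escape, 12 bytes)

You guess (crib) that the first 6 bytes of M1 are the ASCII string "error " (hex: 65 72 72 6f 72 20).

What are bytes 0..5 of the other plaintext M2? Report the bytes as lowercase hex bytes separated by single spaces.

Since c1 ⊕ c2 = M1 ⊕ M2, XORing with the guessed M1 bytes yields the corresponding M2 bytes: M2 = (c1 ⊕ c2) ⊕ M1.
10111101 xor 01100101 = 11011000
00011001 xor 01110010 = 01101011
01111010 xor 01110010 = 00001000
01100101 xor 01101111 = 00001010
00011010 xor 01110010 = 01101000
01001110 xor 00100000 = 01101110

d8 6b 08 0a 68 6e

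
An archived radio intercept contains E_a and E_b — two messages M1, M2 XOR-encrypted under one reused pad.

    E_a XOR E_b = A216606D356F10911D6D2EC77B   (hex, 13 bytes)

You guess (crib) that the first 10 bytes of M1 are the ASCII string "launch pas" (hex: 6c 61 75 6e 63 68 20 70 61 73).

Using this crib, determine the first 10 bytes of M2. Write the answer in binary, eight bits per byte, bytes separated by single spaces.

11001110 01110111 00010101 00000011 01010110 00000111 00110000 11100001 01111100 00011110

Since E_a ⊕ E_b = M1 ⊕ M2, XORing with the guessed M1 bytes yields the corresponding M2 bytes: M2 = (E_a ⊕ E_b) ⊕ M1.
162 XOR 108 = 206
 22 XOR  97 = 119
 96 XOR 117 =  21
109 XOR 110 =   3
 53 XOR  99 =  86
111 XOR 104 =   7
 16 XOR  32 =  48
145 XOR 112 = 225
 29 XOR  97 = 124
109 XOR 115 =  30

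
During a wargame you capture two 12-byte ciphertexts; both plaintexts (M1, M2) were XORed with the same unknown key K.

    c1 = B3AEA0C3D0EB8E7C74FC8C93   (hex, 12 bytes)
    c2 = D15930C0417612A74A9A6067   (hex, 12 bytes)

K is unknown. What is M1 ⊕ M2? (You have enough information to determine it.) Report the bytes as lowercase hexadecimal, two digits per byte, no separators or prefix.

62f79003919d9cdb3e66ecf4

c1 ⊕ c2 = (M1 ⊕ K) ⊕ (M2 ⊕ K) = M1 ⊕ M2 — the shared key cancels under XOR.
byte 0: b3 ⊕ d1 = 62
byte 1: ae ⊕ 59 = f7
byte 2: a0 ⊕ 30 = 90
byte 3: c3 ⊕ c0 = 03
byte 4: d0 ⊕ 41 = 91
byte 5: eb ⊕ 76 = 9d
byte 6: 8e ⊕ 12 = 9c
byte 7: 7c ⊕ a7 = db
byte 8: 74 ⊕ 4a = 3e
byte 9: fc ⊕ 9a = 66
byte 10: 8c ⊕ 60 = ec
byte 11: 93 ⊕ 67 = f4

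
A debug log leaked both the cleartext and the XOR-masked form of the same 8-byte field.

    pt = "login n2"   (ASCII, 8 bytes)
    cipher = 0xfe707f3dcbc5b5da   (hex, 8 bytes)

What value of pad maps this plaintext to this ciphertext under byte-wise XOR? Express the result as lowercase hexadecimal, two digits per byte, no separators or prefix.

Since cipher = pt ⊕ pad, XORing both sides with pt gives pad = pt ⊕ cipher.
108 xor 254 = 146
111 xor 112 =  31
103 xor 127 =  24
105 xor  61 =  84
110 xor 203 = 165
 32 xor 197 = 229
110 xor 181 = 219
 50 xor 218 = 232

921f1854a5e5dbe8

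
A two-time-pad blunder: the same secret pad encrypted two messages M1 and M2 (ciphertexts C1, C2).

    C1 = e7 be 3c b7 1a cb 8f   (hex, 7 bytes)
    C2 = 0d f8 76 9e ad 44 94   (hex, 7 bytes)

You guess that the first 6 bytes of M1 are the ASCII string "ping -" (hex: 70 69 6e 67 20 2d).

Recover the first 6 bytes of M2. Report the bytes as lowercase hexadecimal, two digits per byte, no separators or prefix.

9a2f244e97a2

First, C1 ⊕ C2 = (M1 ⊕ K) ⊕ (M2 ⊕ K) = M1 ⊕ M2, so the key drops out. Then M2 = (M1 ⊕ M2) ⊕ M1 over the first 6 bytes.
byte 0: (e7 ⊕ 0d) ⊕ 70 = ea ⊕ 70 = 9a
byte 1: (be ⊕ f8) ⊕ 69 = 46 ⊕ 69 = 2f
byte 2: (3c ⊕ 76) ⊕ 6e = 4a ⊕ 6e = 24
byte 3: (b7 ⊕ 9e) ⊕ 67 = 29 ⊕ 67 = 4e
byte 4: (1a ⊕ ad) ⊕ 20 = b7 ⊕ 20 = 97
byte 5: (cb ⊕ 44) ⊕ 2d = 8f ⊕ 2d = a2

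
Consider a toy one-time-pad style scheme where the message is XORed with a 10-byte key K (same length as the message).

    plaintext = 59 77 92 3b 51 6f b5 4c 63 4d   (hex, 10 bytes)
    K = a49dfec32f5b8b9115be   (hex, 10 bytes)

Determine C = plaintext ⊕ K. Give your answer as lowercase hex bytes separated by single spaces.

XOR is its own inverse, so applying the key byte-wise gives the result directly.
01011001 ⊕ 10100100 = 11111101
01110111 ⊕ 10011101 = 11101010
10010010 ⊕ 11111110 = 01101100
00111011 ⊕ 11000011 = 11111000
01010001 ⊕ 00101111 = 01111110
01101111 ⊕ 01011011 = 00110100
10110101 ⊕ 10001011 = 00111110
01001100 ⊕ 10010001 = 11011101
01100011 ⊕ 00010101 = 01110110
01001101 ⊕ 10111110 = 11110011

fd ea 6c f8 7e 34 3e dd 76 f3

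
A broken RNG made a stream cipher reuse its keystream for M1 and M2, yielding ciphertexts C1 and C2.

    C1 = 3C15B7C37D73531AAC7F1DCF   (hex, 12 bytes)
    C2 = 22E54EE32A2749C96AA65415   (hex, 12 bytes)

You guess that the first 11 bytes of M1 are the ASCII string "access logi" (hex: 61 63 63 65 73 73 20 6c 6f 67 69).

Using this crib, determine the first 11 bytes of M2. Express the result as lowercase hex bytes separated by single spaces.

First, C1 ⊕ C2 = (M1 ⊕ K) ⊕ (M2 ⊕ K) = M1 ⊕ M2, so the key drops out. Then M2 = (M1 ⊕ M2) ⊕ M1 over the first 11 bytes.
byte 0: (3c XOR 22) XOR 61 = 1e XOR 61 = 7f
byte 1: (15 XOR e5) XOR 63 = f0 XOR 63 = 93
byte 2: (b7 XOR 4e) XOR 63 = f9 XOR 63 = 9a
byte 3: (c3 XOR e3) XOR 65 = 20 XOR 65 = 45
byte 4: (7d XOR 2a) XOR 73 = 57 XOR 73 = 24
byte 5: (73 XOR 27) XOR 73 = 54 XOR 73 = 27
byte 6: (53 XOR 49) XOR 20 = 1a XOR 20 = 3a
byte 7: (1a XOR c9) XOR 6c = d3 XOR 6c = bf
byte 8: (ac XOR 6a) XOR 6f = c6 XOR 6f = a9
byte 9: (7f XOR a6) XOR 67 = d9 XOR 67 = be
byte 10: (1d XOR 54) XOR 69 = 49 XOR 69 = 20

7f 93 9a 45 24 27 3a bf a9 be 20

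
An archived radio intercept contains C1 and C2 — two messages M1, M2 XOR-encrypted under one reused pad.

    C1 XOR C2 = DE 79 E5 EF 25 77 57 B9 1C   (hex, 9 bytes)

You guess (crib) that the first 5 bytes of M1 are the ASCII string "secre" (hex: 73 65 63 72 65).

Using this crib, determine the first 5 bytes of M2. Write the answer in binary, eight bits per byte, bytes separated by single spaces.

10101101 00011100 10000110 10011101 01000000

Since C1 ⊕ C2 = M1 ⊕ M2, XORing with the guessed M1 bytes yields the corresponding M2 bytes: M2 = (C1 ⊕ C2) ⊕ M1.
byte 0: 222 xor 115 = 173
byte 1: 121 xor 101 =  28
byte 2: 229 xor  99 = 134
byte 3: 239 xor 114 = 157
byte 4:  37 xor 101 =  64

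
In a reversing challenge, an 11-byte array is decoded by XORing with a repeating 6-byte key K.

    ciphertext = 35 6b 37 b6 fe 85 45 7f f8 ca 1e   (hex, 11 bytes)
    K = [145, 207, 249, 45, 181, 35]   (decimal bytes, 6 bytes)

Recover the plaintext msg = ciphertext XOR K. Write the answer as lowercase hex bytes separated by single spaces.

a4 a4 ce 9b 4b a6 d4 b0 01 e7 ab

The 6-byte key repeats, so the effective keystream is 91 cf f9 2d b5 23 91 cf f9 2d b5.
byte 0: 00110101 ^ 10010001 = 10100100
byte 1: 01101011 ^ 11001111 = 10100100
byte 2: 00110111 ^ 11111001 = 11001110
byte 3: 10110110 ^ 00101101 = 10011011
byte 4: 11111110 ^ 10110101 = 01001011
byte 5: 10000101 ^ 00100011 = 10100110
byte 6: 01000101 ^ 10010001 = 11010100
byte 7: 01111111 ^ 11001111 = 10110000
byte 8: 11111000 ^ 11111001 = 00000001
byte 9: 11001010 ^ 00101101 = 11100111
byte 10: 00011110 ^ 10110101 = 10101011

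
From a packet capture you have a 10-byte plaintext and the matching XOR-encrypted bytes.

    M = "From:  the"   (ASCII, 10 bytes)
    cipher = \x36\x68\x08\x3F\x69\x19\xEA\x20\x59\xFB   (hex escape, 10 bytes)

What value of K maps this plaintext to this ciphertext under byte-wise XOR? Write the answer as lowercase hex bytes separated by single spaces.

70 1a 67 52 53 39 ca 54 31 9e

Since cipher = M ⊕ K, XORing both sides with M gives K = M ⊕ cipher.
 70 xor  54 = 112
114 xor 104 =  26
111 xor   8 = 103
109 xor  63 =  82
 58 xor 105 =  83
 32 xor  25 =  57
 32 xor 234 = 202
116 xor  32 =  84
104 xor  89 =  49
101 xor 251 = 158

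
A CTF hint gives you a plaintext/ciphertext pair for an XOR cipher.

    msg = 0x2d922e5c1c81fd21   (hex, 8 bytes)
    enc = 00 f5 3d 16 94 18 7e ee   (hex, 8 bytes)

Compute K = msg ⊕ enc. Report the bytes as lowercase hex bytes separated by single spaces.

Since enc = msg ⊕ K, XORing both sides with msg gives K = msg ⊕ enc.
byte 0: 2d ^ 00 = 2d
byte 1: 92 ^ f5 = 67
byte 2: 2e ^ 3d = 13
byte 3: 5c ^ 16 = 4a
byte 4: 1c ^ 94 = 88
byte 5: 81 ^ 18 = 99
byte 6: fd ^ 7e = 83
byte 7: 21 ^ ee = cf

2d 67 13 4a 88 99 83 cf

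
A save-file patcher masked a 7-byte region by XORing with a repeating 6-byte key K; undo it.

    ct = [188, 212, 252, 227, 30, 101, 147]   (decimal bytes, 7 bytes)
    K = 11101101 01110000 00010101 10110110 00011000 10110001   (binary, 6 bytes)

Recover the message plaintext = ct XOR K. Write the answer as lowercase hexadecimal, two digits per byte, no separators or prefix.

The 6-byte key repeats, so the effective keystream is ed 70 15 b6 18 b1 ed.
byte 0: bc ⊕ ed = 51
byte 1: d4 ⊕ 70 = a4
byte 2: fc ⊕ 15 = e9
byte 3: e3 ⊕ b6 = 55
byte 4: 1e ⊕ 18 = 06
byte 5: 65 ⊕ b1 = d4
byte 6: 93 ⊕ ed = 7e

51a4e95506d47e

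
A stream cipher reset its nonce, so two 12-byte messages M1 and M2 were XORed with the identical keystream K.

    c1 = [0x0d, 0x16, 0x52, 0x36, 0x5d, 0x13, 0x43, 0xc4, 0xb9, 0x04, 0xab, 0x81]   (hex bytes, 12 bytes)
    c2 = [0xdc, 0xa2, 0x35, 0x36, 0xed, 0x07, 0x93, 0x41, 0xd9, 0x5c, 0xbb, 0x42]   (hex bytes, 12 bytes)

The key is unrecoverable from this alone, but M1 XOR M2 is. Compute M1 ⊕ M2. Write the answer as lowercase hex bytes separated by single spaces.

c1 ⊕ c2 = (M1 ⊕ K) ⊕ (M2 ⊕ K) = M1 ⊕ M2 — the shared key cancels under XOR.
00001101 ⊕ 11011100 = 11010001
00010110 ⊕ 10100010 = 10110100
01010010 ⊕ 00110101 = 01100111
00110110 ⊕ 00110110 = 00000000
01011101 ⊕ 11101101 = 10110000
00010011 ⊕ 00000111 = 00010100
01000011 ⊕ 10010011 = 11010000
11000100 ⊕ 01000001 = 10000101
10111001 ⊕ 11011001 = 01100000
00000100 ⊕ 01011100 = 01011000
10101011 ⊕ 10111011 = 00010000
10000001 ⊕ 01000010 = 11000011

d1 b4 67 00 b0 14 d0 85 60 58 10 c3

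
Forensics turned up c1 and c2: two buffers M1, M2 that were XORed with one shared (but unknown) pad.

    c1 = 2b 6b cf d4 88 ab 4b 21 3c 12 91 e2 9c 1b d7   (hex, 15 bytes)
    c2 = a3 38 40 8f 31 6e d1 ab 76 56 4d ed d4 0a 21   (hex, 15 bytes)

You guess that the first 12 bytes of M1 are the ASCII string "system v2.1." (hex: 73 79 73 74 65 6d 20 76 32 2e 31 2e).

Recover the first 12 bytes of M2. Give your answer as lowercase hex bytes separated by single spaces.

fb 2a fc 2f dc a8 ba fc 78 6a ed 21

First, c1 ⊕ c2 = (M1 ⊕ K) ⊕ (M2 ⊕ K) = M1 ⊕ M2, so the key drops out. Then M2 = (M1 ⊕ M2) ⊕ M1 over the first 12 bytes.
byte 0: (2b xor a3) xor 73 = 88 xor 73 = fb
byte 1: (6b xor 38) xor 79 = 53 xor 79 = 2a
byte 2: (cf xor 40) xor 73 = 8f xor 73 = fc
byte 3: (d4 xor 8f) xor 74 = 5b xor 74 = 2f
byte 4: (88 xor 31) xor 65 = b9 xor 65 = dc
byte 5: (ab xor 6e) xor 6d = c5 xor 6d = a8
byte 6: (4b xor d1) xor 20 = 9a xor 20 = ba
byte 7: (21 xor ab) xor 76 = 8a xor 76 = fc
byte 8: (3c xor 76) xor 32 = 4a xor 32 = 78
byte 9: (12 xor 56) xor 2e = 44 xor 2e = 6a
byte 10: (91 xor 4d) xor 31 = dc xor 31 = ed
byte 11: (e2 xor ed) xor 2e = 0f xor 2e = 21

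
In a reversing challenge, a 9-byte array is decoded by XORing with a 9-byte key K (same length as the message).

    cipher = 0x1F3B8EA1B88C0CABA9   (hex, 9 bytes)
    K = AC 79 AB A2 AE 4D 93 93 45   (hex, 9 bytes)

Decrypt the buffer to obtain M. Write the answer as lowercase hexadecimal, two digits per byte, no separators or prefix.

XOR is its own inverse, so applying the key byte-wise gives the result directly.
byte 0: 1f XOR ac = b3
byte 1: 3b XOR 79 = 42
byte 2: 8e XOR ab = 25
byte 3: a1 XOR a2 = 03
byte 4: b8 XOR ae = 16
byte 5: 8c XOR 4d = c1
byte 6: 0c XOR 93 = 9f
byte 7: ab XOR 93 = 38
byte 8: a9 XOR 45 = ec

b342250316c19f38ec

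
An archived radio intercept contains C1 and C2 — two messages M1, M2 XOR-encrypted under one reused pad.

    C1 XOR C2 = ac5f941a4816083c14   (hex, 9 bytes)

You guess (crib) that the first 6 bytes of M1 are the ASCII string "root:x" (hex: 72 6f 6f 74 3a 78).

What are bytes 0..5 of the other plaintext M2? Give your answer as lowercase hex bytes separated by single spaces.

Since C1 ⊕ C2 = M1 ⊕ M2, XORing with the guessed M1 bytes yields the corresponding M2 bytes: M2 = (C1 ⊕ C2) ⊕ M1.
byte 0: 10101100 ⊕ 01110010 = 11011110
byte 1: 01011111 ⊕ 01101111 = 00110000
byte 2: 10010100 ⊕ 01101111 = 11111011
byte 3: 00011010 ⊕ 01110100 = 01101110
byte 4: 01001000 ⊕ 00111010 = 01110010
byte 5: 00010110 ⊕ 01111000 = 01101110

de 30 fb 6e 72 6e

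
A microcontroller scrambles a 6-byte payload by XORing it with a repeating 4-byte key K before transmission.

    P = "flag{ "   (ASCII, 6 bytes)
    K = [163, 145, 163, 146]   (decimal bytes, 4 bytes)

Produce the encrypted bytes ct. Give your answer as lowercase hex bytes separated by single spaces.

c5 fd c2 f5 d8 b1

The 4-byte key repeats, so the effective keystream is a3 91 a3 92 a3 91.
byte 0: 01100110 xor 10100011 = 11000101
byte 1: 01101100 xor 10010001 = 11111101
byte 2: 01100001 xor 10100011 = 11000010
byte 3: 01100111 xor 10010010 = 11110101
byte 4: 01111011 xor 10100011 = 11011000
byte 5: 00100000 xor 10010001 = 10110001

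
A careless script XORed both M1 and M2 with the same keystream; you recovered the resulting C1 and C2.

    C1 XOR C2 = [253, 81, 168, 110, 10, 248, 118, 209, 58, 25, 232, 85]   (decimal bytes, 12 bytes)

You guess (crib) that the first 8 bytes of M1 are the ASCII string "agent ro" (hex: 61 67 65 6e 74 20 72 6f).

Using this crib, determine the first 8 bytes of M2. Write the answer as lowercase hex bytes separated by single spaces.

9c 36 cd 00 7e d8 04 be

Since C1 ⊕ C2 = M1 ⊕ M2, XORing with the guessed M1 bytes yields the corresponding M2 bytes: M2 = (C1 ⊕ C2) ⊕ M1.
11111101 xor 01100001 = 10011100
01010001 xor 01100111 = 00110110
10101000 xor 01100101 = 11001101
01101110 xor 01101110 = 00000000
00001010 xor 01110100 = 01111110
11111000 xor 00100000 = 11011000
01110110 xor 01110010 = 00000100
11010001 xor 01101111 = 10111110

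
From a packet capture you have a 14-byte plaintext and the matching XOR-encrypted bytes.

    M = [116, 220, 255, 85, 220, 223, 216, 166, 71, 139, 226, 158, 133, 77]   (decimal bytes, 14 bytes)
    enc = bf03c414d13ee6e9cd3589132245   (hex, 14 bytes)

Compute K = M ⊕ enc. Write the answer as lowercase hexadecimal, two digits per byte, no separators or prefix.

cbdf3b410de13e4f8abe6b8da708

Since enc = M ⊕ K, XORing both sides with M gives K = M ⊕ enc.
74 ^ bf = cb
dc ^ 03 = df
ff ^ c4 = 3b
55 ^ 14 = 41
dc ^ d1 = 0d
df ^ 3e = e1
d8 ^ e6 = 3e
a6 ^ e9 = 4f
47 ^ cd = 8a
8b ^ 35 = be
e2 ^ 89 = 6b
9e ^ 13 = 8d
85 ^ 22 = a7
4d ^ 45 = 08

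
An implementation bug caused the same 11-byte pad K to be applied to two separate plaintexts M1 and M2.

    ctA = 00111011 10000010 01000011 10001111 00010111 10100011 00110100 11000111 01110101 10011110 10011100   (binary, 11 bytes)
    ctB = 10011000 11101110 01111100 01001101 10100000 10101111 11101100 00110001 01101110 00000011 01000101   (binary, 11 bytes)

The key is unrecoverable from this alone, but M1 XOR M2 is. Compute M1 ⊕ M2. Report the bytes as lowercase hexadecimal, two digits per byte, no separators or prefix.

a36c3fc2b70cd8f61b9dd9

ctA ⊕ ctB = (M1 ⊕ K) ⊕ (M2 ⊕ K) = M1 ⊕ M2 — the shared key cancels under XOR.
byte 0:  59 XOR 152 = 163
byte 1: 130 XOR 238 = 108
byte 2:  67 XOR 124 =  63
byte 3: 143 XOR  77 = 194
byte 4:  23 XOR 160 = 183
byte 5: 163 XOR 175 =  12
byte 6:  52 XOR 236 = 216
byte 7: 199 XOR  49 = 246
byte 8: 117 XOR 110 =  27
byte 9: 158 XOR   3 = 157
byte 10: 156 XOR  69 = 217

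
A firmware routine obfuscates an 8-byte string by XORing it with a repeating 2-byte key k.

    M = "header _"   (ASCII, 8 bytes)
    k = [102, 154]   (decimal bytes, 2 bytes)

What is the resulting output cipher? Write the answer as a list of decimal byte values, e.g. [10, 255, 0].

[14, 255, 7, 254, 3, 232, 70, 197]

The 2-byte key repeats, so the effective keystream is 66 9a 66 9a 66 9a 66 9a.
byte 0: 68 xor 66 = 0e
byte 1: 65 xor 9a = ff
byte 2: 61 xor 66 = 07
byte 3: 64 xor 9a = fe
byte 4: 65 xor 66 = 03
byte 5: 72 xor 9a = e8
byte 6: 20 xor 66 = 46
byte 7: 5f xor 9a = c5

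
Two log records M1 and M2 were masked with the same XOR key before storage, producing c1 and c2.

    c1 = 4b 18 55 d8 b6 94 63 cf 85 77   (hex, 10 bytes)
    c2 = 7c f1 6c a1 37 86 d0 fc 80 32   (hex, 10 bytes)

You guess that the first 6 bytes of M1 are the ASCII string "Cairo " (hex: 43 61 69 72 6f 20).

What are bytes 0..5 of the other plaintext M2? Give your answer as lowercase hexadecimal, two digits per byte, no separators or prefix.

7488500bee32

First, c1 ⊕ c2 = (M1 ⊕ K) ⊕ (M2 ⊕ K) = M1 ⊕ M2, so the key drops out. Then M2 = (M1 ⊕ M2) ⊕ M1 over the first 6 bytes.
byte 0: (4b ^ 7c) ^ 43 = 37 ^ 43 = 74
byte 1: (18 ^ f1) ^ 61 = e9 ^ 61 = 88
byte 2: (55 ^ 6c) ^ 69 = 39 ^ 69 = 50
byte 3: (d8 ^ a1) ^ 72 = 79 ^ 72 = 0b
byte 4: (b6 ^ 37) ^ 6f = 81 ^ 6f = ee
byte 5: (94 ^ 86) ^ 20 = 12 ^ 20 = 32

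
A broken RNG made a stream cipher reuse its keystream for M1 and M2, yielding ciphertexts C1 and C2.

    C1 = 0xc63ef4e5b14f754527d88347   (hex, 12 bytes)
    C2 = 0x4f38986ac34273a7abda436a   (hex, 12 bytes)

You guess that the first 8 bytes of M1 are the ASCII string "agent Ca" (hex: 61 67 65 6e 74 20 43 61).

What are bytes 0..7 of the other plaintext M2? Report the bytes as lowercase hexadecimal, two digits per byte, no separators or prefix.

e86109e1062d4583

First, C1 ⊕ C2 = (M1 ⊕ K) ⊕ (M2 ⊕ K) = M1 ⊕ M2, so the key drops out. Then M2 = (M1 ⊕ M2) ⊕ M1 over the first 8 bytes.
byte 0: (c6 ^ 4f) ^ 61 = 89 ^ 61 = e8
byte 1: (3e ^ 38) ^ 67 = 06 ^ 67 = 61
byte 2: (f4 ^ 98) ^ 65 = 6c ^ 65 = 09
byte 3: (e5 ^ 6a) ^ 6e = 8f ^ 6e = e1
byte 4: (b1 ^ c3) ^ 74 = 72 ^ 74 = 06
byte 5: (4f ^ 42) ^ 20 = 0d ^ 20 = 2d
byte 6: (75 ^ 73) ^ 43 = 06 ^ 43 = 45
byte 7: (45 ^ a7) ^ 61 = e2 ^ 61 = 83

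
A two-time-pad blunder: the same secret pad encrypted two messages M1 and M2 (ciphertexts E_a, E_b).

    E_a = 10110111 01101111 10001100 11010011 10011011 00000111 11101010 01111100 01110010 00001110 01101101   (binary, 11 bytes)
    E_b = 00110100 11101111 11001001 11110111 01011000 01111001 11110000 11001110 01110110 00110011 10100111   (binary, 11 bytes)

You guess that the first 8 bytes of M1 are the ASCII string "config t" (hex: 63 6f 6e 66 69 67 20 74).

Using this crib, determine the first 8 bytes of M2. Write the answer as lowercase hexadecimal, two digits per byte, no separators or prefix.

First, E_a ⊕ E_b = (M1 ⊕ K) ⊕ (M2 ⊕ K) = M1 ⊕ M2, so the key drops out. Then M2 = (M1 ⊕ M2) ⊕ M1 over the first 8 bytes.
byte 0: (b7 XOR 34) XOR 63 = 83 XOR 63 = e0
byte 1: (6f XOR ef) XOR 6f = 80 XOR 6f = ef
byte 2: (8c XOR c9) XOR 6e = 45 XOR 6e = 2b
byte 3: (d3 XOR f7) XOR 66 = 24 XOR 66 = 42
byte 4: (9b XOR 58) XOR 69 = c3 XOR 69 = aa
byte 5: (07 XOR 79) XOR 67 = 7e XOR 67 = 19
byte 6: (ea XOR f0) XOR 20 = 1a XOR 20 = 3a
byte 7: (7c XOR ce) XOR 74 = b2 XOR 74 = c6

e0ef2b42aa193ac6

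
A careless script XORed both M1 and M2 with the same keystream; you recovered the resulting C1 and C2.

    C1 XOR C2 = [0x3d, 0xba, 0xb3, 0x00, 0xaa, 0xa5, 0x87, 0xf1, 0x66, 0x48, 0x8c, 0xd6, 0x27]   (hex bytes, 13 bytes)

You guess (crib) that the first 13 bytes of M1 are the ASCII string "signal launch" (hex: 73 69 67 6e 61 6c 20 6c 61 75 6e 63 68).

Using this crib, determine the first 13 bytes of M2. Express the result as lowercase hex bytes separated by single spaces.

4e d3 d4 6e cb c9 a7 9d 07 3d e2 b5 4f

Since C1 ⊕ C2 = M1 ⊕ M2, XORing with the guessed M1 bytes yields the corresponding M2 bytes: M2 = (C1 ⊕ C2) ⊕ M1.
3d xor 73 = 4e
ba xor 69 = d3
b3 xor 67 = d4
00 xor 6e = 6e
aa xor 61 = cb
a5 xor 6c = c9
87 xor 20 = a7
f1 xor 6c = 9d
66 xor 61 = 07
48 xor 75 = 3d
8c xor 6e = e2
d6 xor 63 = b5
27 xor 68 = 4f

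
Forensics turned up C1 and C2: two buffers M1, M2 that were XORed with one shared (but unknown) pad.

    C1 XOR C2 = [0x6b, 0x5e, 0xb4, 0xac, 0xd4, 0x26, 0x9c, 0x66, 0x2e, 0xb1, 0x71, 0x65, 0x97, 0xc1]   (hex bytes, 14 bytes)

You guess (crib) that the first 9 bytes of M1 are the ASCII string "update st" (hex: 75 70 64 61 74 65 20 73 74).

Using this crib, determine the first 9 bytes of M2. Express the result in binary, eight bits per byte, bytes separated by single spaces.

Since C1 ⊕ C2 = M1 ⊕ M2, XORing with the guessed M1 bytes yields the corresponding M2 bytes: M2 = (C1 ⊕ C2) ⊕ M1.
byte 0: 6b xor 75 = 1e
byte 1: 5e xor 70 = 2e
byte 2: b4 xor 64 = d0
byte 3: ac xor 61 = cd
byte 4: d4 xor 74 = a0
byte 5: 26 xor 65 = 43
byte 6: 9c xor 20 = bc
byte 7: 66 xor 73 = 15
byte 8: 2e xor 74 = 5a

00011110 00101110 11010000 11001101 10100000 01000011 10111100 00010101 01011010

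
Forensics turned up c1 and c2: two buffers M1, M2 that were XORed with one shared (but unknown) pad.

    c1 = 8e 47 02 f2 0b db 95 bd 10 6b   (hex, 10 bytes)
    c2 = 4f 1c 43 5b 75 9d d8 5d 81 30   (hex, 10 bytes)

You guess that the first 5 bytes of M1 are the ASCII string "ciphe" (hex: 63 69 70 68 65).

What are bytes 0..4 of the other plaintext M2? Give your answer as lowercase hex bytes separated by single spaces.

First, c1 ⊕ c2 = (M1 ⊕ K) ⊕ (M2 ⊕ K) = M1 ⊕ M2, so the key drops out. Then M2 = (M1 ⊕ M2) ⊕ M1 over the first 5 bytes.
byte 0: (8e ⊕ 4f) ⊕ 63 = c1 ⊕ 63 = a2
byte 1: (47 ⊕ 1c) ⊕ 69 = 5b ⊕ 69 = 32
byte 2: (02 ⊕ 43) ⊕ 70 = 41 ⊕ 70 = 31
byte 3: (f2 ⊕ 5b) ⊕ 68 = a9 ⊕ 68 = c1
byte 4: (0b ⊕ 75) ⊕ 65 = 7e ⊕ 65 = 1b

a2 32 31 c1 1b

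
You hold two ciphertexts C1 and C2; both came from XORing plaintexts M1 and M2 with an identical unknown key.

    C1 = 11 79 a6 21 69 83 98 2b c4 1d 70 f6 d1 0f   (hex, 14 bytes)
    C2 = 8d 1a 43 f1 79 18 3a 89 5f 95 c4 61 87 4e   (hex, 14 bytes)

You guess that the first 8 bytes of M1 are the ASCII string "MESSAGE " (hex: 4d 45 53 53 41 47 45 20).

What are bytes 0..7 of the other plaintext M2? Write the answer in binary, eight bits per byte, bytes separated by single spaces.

First, C1 ⊕ C2 = (M1 ⊕ K) ⊕ (M2 ⊕ K) = M1 ⊕ M2, so the key drops out. Then M2 = (M1 ⊕ M2) ⊕ M1 over the first 8 bytes.
byte 0: (11 ^ 8d) ^ 4d = 9c ^ 4d = d1
byte 1: (79 ^ 1a) ^ 45 = 63 ^ 45 = 26
byte 2: (a6 ^ 43) ^ 53 = e5 ^ 53 = b6
byte 3: (21 ^ f1) ^ 53 = d0 ^ 53 = 83
byte 4: (69 ^ 79) ^ 41 = 10 ^ 41 = 51
byte 5: (83 ^ 18) ^ 47 = 9b ^ 47 = dc
byte 6: (98 ^ 3a) ^ 45 = a2 ^ 45 = e7
byte 7: (2b ^ 89) ^ 20 = a2 ^ 20 = 82

11010001 00100110 10110110 10000011 01010001 11011100 11100111 10000010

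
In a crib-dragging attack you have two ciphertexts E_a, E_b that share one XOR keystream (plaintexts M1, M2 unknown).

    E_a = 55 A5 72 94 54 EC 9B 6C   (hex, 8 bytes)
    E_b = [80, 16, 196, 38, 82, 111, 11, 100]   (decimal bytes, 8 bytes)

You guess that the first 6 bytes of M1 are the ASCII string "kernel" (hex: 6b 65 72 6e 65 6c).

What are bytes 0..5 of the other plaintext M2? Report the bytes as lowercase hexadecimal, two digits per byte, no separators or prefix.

6ed0c4dc63ef

First, E_a ⊕ E_b = (M1 ⊕ K) ⊕ (M2 ⊕ K) = M1 ⊕ M2, so the key drops out. Then M2 = (M1 ⊕ M2) ⊕ M1 over the first 6 bytes.
byte 0: (55 ^ 50) ^ 6b = 05 ^ 6b = 6e
byte 1: (a5 ^ 10) ^ 65 = b5 ^ 65 = d0
byte 2: (72 ^ c4) ^ 72 = b6 ^ 72 = c4
byte 3: (94 ^ 26) ^ 6e = b2 ^ 6e = dc
byte 4: (54 ^ 52) ^ 65 = 06 ^ 65 = 63
byte 5: (ec ^ 6f) ^ 6c = 83 ^ 6c = ef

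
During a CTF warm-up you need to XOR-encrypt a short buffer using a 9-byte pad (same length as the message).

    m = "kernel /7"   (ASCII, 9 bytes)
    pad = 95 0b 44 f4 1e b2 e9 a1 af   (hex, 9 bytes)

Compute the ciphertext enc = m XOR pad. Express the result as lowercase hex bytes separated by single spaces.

fe 6e 36 9a 7b de c9 8e 98

XOR is its own inverse, so applying the key byte-wise gives the result directly.
byte 0: 6b xor 95 = fe
byte 1: 65 xor 0b = 6e
byte 2: 72 xor 44 = 36
byte 3: 6e xor f4 = 9a
byte 4: 65 xor 1e = 7b
byte 5: 6c xor b2 = de
byte 6: 20 xor e9 = c9
byte 7: 2f xor a1 = 8e
byte 8: 37 xor af = 98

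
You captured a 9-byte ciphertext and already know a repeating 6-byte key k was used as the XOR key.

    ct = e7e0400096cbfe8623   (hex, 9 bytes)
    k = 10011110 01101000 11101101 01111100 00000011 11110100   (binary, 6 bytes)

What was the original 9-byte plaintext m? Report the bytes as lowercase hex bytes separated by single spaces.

79 88 ad 7c 95 3f 60 ee ce

The 6-byte key repeats, so the effective keystream is 9e 68 ed 7c 03 f4 9e 68 ed.
byte 0: e7 ^ 9e = 79
byte 1: e0 ^ 68 = 88
byte 2: 40 ^ ed = ad
byte 3: 00 ^ 7c = 7c
byte 4: 96 ^ 03 = 95
byte 5: cb ^ f4 = 3f
byte 6: fe ^ 9e = 60
byte 7: 86 ^ 68 = ee
byte 8: 23 ^ ed = ce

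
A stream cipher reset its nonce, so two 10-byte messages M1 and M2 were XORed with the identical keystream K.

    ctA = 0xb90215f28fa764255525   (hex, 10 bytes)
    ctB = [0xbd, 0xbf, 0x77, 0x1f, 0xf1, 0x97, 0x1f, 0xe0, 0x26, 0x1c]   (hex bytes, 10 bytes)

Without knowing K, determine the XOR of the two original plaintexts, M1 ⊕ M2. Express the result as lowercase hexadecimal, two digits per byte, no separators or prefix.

ctA ⊕ ctB = (M1 ⊕ K) ⊕ (M2 ⊕ K) = M1 ⊕ M2 — the shared key cancels under XOR.
byte 0: 185 ⊕ 189 =   4
byte 1:   2 ⊕ 191 = 189
byte 2:  21 ⊕ 119 =  98
byte 3: 242 ⊕  31 = 237
byte 4: 143 ⊕ 241 = 126
byte 5: 167 ⊕ 151 =  48
byte 6: 100 ⊕  31 = 123
byte 7:  37 ⊕ 224 = 197
byte 8:  85 ⊕  38 = 115
byte 9:  37 ⊕  28 =  57

04bd62ed7e307bc57339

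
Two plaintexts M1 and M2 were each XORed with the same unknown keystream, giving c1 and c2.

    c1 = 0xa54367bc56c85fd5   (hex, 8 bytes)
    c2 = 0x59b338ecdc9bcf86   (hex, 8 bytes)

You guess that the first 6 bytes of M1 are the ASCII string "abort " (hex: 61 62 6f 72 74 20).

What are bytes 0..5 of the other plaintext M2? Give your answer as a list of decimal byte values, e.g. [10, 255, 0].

[157, 146, 48, 34, 254, 115]

First, c1 ⊕ c2 = (M1 ⊕ K) ⊕ (M2 ⊕ K) = M1 ⊕ M2, so the key drops out. Then M2 = (M1 ⊕ M2) ⊕ M1 over the first 6 bytes.
byte 0: (a5 ⊕ 59) ⊕ 61 = fc ⊕ 61 = 9d
byte 1: (43 ⊕ b3) ⊕ 62 = f0 ⊕ 62 = 92
byte 2: (67 ⊕ 38) ⊕ 6f = 5f ⊕ 6f = 30
byte 3: (bc ⊕ ec) ⊕ 72 = 50 ⊕ 72 = 22
byte 4: (56 ⊕ dc) ⊕ 74 = 8a ⊕ 74 = fe
byte 5: (c8 ⊕ 9b) ⊕ 20 = 53 ⊕ 20 = 73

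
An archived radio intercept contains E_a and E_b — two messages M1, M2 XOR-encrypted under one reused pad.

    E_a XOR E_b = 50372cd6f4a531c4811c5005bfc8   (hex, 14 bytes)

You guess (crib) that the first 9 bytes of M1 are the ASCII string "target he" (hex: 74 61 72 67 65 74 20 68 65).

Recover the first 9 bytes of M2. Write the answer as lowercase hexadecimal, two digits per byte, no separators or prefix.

Since E_a ⊕ E_b = M1 ⊕ M2, XORing with the guessed M1 bytes yields the corresponding M2 bytes: M2 = (E_a ⊕ E_b) ⊕ M1.
byte 0: 50 ^ 74 = 24
byte 1: 37 ^ 61 = 56
byte 2: 2c ^ 72 = 5e
byte 3: d6 ^ 67 = b1
byte 4: f4 ^ 65 = 91
byte 5: a5 ^ 74 = d1
byte 6: 31 ^ 20 = 11
byte 7: c4 ^ 68 = ac
byte 8: 81 ^ 65 = e4

24565eb191d111ace4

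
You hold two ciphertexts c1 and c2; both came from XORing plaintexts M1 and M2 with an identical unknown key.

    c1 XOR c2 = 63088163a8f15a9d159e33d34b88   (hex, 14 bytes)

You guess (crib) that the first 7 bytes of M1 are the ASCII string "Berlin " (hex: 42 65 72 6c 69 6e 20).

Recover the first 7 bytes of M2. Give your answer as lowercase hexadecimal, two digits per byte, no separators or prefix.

Since c1 ⊕ c2 = M1 ⊕ M2, XORing with the guessed M1 bytes yields the corresponding M2 bytes: M2 = (c1 ⊕ c2) ⊕ M1.
byte 0: 63 XOR 42 = 21
byte 1: 08 XOR 65 = 6d
byte 2: 81 XOR 72 = f3
byte 3: 63 XOR 6c = 0f
byte 4: a8 XOR 69 = c1
byte 5: f1 XOR 6e = 9f
byte 6: 5a XOR 20 = 7a

216df30fc19f7a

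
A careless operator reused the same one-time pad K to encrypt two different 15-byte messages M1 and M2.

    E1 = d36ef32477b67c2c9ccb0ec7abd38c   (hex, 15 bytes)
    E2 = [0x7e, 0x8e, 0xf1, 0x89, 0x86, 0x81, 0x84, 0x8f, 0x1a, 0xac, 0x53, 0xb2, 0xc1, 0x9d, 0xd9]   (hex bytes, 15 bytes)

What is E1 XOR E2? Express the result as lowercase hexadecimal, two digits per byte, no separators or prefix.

ade002adf137f8a386675d756a4e55

E1 ⊕ E2 = (M1 ⊕ K) ⊕ (M2 ⊕ K) = M1 ⊕ M2 — the shared key cancels under XOR.
211 XOR 126 = 173
110 XOR 142 = 224
243 XOR 241 =   2
 36 XOR 137 = 173
119 XOR 134 = 241
182 XOR 129 =  55
124 XOR 132 = 248
 44 XOR 143 = 163
156 XOR  26 = 134
203 XOR 172 = 103
 14 XOR  83 =  93
199 XOR 178 = 117
171 XOR 193 = 106
211 XOR 157 =  78
140 XOR 217 =  85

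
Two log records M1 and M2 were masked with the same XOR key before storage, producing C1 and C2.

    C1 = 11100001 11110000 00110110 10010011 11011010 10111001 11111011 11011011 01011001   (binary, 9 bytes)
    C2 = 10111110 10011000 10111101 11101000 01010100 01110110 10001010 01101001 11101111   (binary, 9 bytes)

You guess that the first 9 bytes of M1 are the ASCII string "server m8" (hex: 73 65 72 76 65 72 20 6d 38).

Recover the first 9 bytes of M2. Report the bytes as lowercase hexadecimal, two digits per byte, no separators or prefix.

First, C1 ⊕ C2 = (M1 ⊕ K) ⊕ (M2 ⊕ K) = M1 ⊕ M2, so the key drops out. Then M2 = (M1 ⊕ M2) ⊕ M1 over the first 9 bytes.
byte 0: (e1 XOR be) XOR 73 = 5f XOR 73 = 2c
byte 1: (f0 XOR 98) XOR 65 = 68 XOR 65 = 0d
byte 2: (36 XOR bd) XOR 72 = 8b XOR 72 = f9
byte 3: (93 XOR e8) XOR 76 = 7b XOR 76 = 0d
byte 4: (da XOR 54) XOR 65 = 8e XOR 65 = eb
byte 5: (b9 XOR 76) XOR 72 = cf XOR 72 = bd
byte 6: (fb XOR 8a) XOR 20 = 71 XOR 20 = 51
byte 7: (db XOR 69) XOR 6d = b2 XOR 6d = df
byte 8: (59 XOR ef) XOR 38 = b6 XOR 38 = 8e

2c0df90debbd51df8e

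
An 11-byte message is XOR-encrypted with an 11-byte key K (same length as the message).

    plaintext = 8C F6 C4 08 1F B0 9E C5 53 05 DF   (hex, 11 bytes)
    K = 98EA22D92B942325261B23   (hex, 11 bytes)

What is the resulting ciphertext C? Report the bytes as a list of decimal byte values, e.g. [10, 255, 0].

[20, 28, 230, 209, 52, 36, 189, 224, 117, 30, 252]

8c XOR 98 = 14
f6 XOR ea = 1c
c4 XOR 22 = e6
08 XOR d9 = d1
1f XOR 2b = 34
b0 XOR 94 = 24
9e XOR 23 = bd
c5 XOR 25 = e0
53 XOR 26 = 75
05 XOR 1b = 1e
df XOR 23 = fc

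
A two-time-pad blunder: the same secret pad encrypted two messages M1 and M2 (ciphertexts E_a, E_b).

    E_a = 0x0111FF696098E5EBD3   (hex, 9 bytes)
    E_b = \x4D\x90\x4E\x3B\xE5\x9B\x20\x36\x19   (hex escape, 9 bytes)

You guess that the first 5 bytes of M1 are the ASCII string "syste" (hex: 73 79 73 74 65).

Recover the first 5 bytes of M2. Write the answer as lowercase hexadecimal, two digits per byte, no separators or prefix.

First, E_a ⊕ E_b = (M1 ⊕ K) ⊕ (M2 ⊕ K) = M1 ⊕ M2, so the key drops out. Then M2 = (M1 ⊕ M2) ⊕ M1 over the first 5 bytes.
byte 0: (01 ⊕ 4d) ⊕ 73 = 4c ⊕ 73 = 3f
byte 1: (11 ⊕ 90) ⊕ 79 = 81 ⊕ 79 = f8
byte 2: (ff ⊕ 4e) ⊕ 73 = b1 ⊕ 73 = c2
byte 3: (69 ⊕ 3b) ⊕ 74 = 52 ⊕ 74 = 26
byte 4: (60 ⊕ e5) ⊕ 65 = 85 ⊕ 65 = e0

3ff8c226e0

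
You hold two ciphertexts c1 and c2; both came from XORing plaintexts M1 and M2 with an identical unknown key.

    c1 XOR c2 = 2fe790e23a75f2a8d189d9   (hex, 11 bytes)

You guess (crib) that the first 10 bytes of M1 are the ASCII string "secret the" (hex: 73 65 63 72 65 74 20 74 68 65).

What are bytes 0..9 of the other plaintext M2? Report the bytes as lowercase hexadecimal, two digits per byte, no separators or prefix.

5c82f3905f01d2dcb9ec

Since c1 ⊕ c2 = M1 ⊕ M2, XORing with the guessed M1 bytes yields the corresponding M2 bytes: M2 = (c1 ⊕ c2) ⊕ M1.
byte 0: 00101111 XOR 01110011 = 01011100
byte 1: 11100111 XOR 01100101 = 10000010
byte 2: 10010000 XOR 01100011 = 11110011
byte 3: 11100010 XOR 01110010 = 10010000
byte 4: 00111010 XOR 01100101 = 01011111
byte 5: 01110101 XOR 01110100 = 00000001
byte 6: 11110010 XOR 00100000 = 11010010
byte 7: 10101000 XOR 01110100 = 11011100
byte 8: 11010001 XOR 01101000 = 10111001
byte 9: 10001001 XOR 01100101 = 11101100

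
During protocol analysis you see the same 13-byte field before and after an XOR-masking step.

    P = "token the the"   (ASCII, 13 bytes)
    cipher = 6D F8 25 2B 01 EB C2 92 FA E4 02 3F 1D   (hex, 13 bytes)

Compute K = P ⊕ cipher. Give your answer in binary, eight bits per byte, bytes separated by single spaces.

Since cipher = P ⊕ K, XORing both sides with P gives K = P ⊕ cipher.
byte 0: 74 XOR 6d = 19
byte 1: 6f XOR f8 = 97
byte 2: 6b XOR 25 = 4e
byte 3: 65 XOR 2b = 4e
byte 4: 6e XOR 01 = 6f
byte 5: 20 XOR eb = cb
byte 6: 74 XOR c2 = b6
byte 7: 68 XOR 92 = fa
byte 8: 65 XOR fa = 9f
byte 9: 20 XOR e4 = c4
byte 10: 74 XOR 02 = 76
byte 11: 68 XOR 3f = 57
byte 12: 65 XOR 1d = 78

00011001 10010111 01001110 01001110 01101111 11001011 10110110 11111010 10011111 11000100 01110110 01010111 01111000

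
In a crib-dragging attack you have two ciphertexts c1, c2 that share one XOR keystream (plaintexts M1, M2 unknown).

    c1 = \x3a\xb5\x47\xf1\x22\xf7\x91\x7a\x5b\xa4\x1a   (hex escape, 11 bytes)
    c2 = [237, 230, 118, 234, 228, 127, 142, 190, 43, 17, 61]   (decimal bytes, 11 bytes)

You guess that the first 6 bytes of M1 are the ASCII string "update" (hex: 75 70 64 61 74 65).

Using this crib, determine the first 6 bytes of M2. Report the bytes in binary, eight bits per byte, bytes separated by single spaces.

10100010 00100011 01010101 01111010 10110010 11101101

First, c1 ⊕ c2 = (M1 ⊕ K) ⊕ (M2 ⊕ K) = M1 ⊕ M2, so the key drops out. Then M2 = (M1 ⊕ M2) ⊕ M1 over the first 6 bytes.
byte 0: (3a XOR ed) XOR 75 = d7 XOR 75 = a2
byte 1: (b5 XOR e6) XOR 70 = 53 XOR 70 = 23
byte 2: (47 XOR 76) XOR 64 = 31 XOR 64 = 55
byte 3: (f1 XOR ea) XOR 61 = 1b XOR 61 = 7a
byte 4: (22 XOR e4) XOR 74 = c6 XOR 74 = b2
byte 5: (f7 XOR 7f) XOR 65 = 88 XOR 65 = ed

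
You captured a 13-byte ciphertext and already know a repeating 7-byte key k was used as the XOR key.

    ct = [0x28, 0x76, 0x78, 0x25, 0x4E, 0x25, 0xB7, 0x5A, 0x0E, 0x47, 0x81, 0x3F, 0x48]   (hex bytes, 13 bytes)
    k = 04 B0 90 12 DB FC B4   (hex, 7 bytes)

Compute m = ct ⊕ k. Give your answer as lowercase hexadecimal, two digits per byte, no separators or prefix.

2cc6e83795d9035ebed793e4b4

The 7-byte key repeats, so the effective keystream is 04 b0 90 12 db fc b4 04 b0 90 12 db fc.
byte 0: 28 ⊕ 04 = 2c
byte 1: 76 ⊕ b0 = c6
byte 2: 78 ⊕ 90 = e8
byte 3: 25 ⊕ 12 = 37
byte 4: 4e ⊕ db = 95
byte 5: 25 ⊕ fc = d9
byte 6: b7 ⊕ b4 = 03
byte 7: 5a ⊕ 04 = 5e
byte 8: 0e ⊕ b0 = be
byte 9: 47 ⊕ 90 = d7
byte 10: 81 ⊕ 12 = 93
byte 11: 3f ⊕ db = e4
byte 12: 48 ⊕ fc = b4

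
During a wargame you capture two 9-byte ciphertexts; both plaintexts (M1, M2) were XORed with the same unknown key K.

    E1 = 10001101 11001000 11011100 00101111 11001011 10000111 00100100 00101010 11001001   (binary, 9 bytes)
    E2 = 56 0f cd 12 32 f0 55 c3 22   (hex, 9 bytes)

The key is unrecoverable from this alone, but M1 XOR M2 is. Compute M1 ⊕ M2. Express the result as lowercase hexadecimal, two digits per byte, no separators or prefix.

E1 ⊕ E2 = (M1 ⊕ K) ⊕ (M2 ⊕ K) = M1 ⊕ M2 — the shared key cancels under XOR.
10001101 ^ 01010110 = 11011011
11001000 ^ 00001111 = 11000111
11011100 ^ 11001101 = 00010001
00101111 ^ 00010010 = 00111101
11001011 ^ 00110010 = 11111001
10000111 ^ 11110000 = 01110111
00100100 ^ 01010101 = 01110001
00101010 ^ 11000011 = 11101001
11001001 ^ 00100010 = 11101011

dbc7113df97771e9eb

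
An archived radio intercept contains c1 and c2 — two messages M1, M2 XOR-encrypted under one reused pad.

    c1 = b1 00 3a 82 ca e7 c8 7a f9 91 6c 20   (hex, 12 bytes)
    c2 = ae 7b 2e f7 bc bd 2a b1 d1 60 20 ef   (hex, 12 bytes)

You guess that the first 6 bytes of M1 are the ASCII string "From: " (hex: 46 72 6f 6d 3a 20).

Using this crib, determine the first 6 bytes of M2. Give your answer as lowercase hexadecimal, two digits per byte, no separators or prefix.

First, c1 ⊕ c2 = (M1 ⊕ K) ⊕ (M2 ⊕ K) = M1 ⊕ M2, so the key drops out. Then M2 = (M1 ⊕ M2) ⊕ M1 over the first 6 bytes.
byte 0: (b1 xor ae) xor 46 = 1f xor 46 = 59
byte 1: (00 xor 7b) xor 72 = 7b xor 72 = 09
byte 2: (3a xor 2e) xor 6f = 14 xor 6f = 7b
byte 3: (82 xor f7) xor 6d = 75 xor 6d = 18
byte 4: (ca xor bc) xor 3a = 76 xor 3a = 4c
byte 5: (e7 xor bd) xor 20 = 5a xor 20 = 7a

59097b184c7a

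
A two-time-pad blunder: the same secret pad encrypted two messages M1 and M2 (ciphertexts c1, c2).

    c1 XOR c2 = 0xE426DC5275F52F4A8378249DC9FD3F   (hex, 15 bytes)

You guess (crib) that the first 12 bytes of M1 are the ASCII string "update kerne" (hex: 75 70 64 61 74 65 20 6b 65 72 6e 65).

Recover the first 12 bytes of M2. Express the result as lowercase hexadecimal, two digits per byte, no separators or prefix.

9156b83301900f21e60a4af8

Since c1 ⊕ c2 = M1 ⊕ M2, XORing with the guessed M1 bytes yields the corresponding M2 bytes: M2 = (c1 ⊕ c2) ⊕ M1.
byte 0: 11100100 ^ 01110101 = 10010001
byte 1: 00100110 ^ 01110000 = 01010110
byte 2: 11011100 ^ 01100100 = 10111000
byte 3: 01010010 ^ 01100001 = 00110011
byte 4: 01110101 ^ 01110100 = 00000001
byte 5: 11110101 ^ 01100101 = 10010000
byte 6: 00101111 ^ 00100000 = 00001111
byte 7: 01001010 ^ 01101011 = 00100001
byte 8: 10000011 ^ 01100101 = 11100110
byte 9: 01111000 ^ 01110010 = 00001010
byte 10: 00100100 ^ 01101110 = 01001010
byte 11: 10011101 ^ 01100101 = 11111000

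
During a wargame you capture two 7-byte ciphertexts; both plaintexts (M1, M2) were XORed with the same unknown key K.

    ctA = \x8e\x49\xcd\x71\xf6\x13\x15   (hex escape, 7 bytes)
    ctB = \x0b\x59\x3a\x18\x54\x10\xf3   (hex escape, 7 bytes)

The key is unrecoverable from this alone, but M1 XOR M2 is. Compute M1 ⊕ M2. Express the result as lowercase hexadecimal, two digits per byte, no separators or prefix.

8510f769a203e6

ctA ⊕ ctB = (M1 ⊕ K) ⊕ (M2 ⊕ K) = M1 ⊕ M2 — the shared key cancels under XOR.
byte 0: 142 XOR  11 = 133
byte 1:  73 XOR  89 =  16
byte 2: 205 XOR  58 = 247
byte 3: 113 XOR  24 = 105
byte 4: 246 XOR  84 = 162
byte 5:  19 XOR  16 =   3
byte 6:  21 XOR 243 = 230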